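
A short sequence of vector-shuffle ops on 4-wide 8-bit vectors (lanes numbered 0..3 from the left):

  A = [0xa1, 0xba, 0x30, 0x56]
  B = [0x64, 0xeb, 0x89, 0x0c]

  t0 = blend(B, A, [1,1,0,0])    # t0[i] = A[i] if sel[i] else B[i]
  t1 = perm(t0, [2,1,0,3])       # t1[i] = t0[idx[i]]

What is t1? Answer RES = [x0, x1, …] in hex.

t0 = [0xa1, 0xba, 0x89, 0x0c]
t1 = [0x89, 0xba, 0xa1, 0x0c]

RES = [ 0x89  0xba  0xa1  0x0c ]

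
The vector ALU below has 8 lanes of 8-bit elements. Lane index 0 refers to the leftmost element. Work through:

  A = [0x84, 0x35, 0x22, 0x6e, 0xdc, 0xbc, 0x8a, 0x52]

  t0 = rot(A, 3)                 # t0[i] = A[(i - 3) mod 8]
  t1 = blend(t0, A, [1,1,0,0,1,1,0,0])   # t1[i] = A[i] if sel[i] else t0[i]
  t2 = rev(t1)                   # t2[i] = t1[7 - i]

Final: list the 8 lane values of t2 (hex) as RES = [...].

RES = [0xdc, 0x6e, 0xbc, 0xdc, 0x84, 0x52, 0x35, 0x84]

  t0: bc 8a 52 84 35 22 6e dc
  t1: 84 35 52 84 dc bc 6e dc
  t2: dc 6e bc dc 84 52 35 84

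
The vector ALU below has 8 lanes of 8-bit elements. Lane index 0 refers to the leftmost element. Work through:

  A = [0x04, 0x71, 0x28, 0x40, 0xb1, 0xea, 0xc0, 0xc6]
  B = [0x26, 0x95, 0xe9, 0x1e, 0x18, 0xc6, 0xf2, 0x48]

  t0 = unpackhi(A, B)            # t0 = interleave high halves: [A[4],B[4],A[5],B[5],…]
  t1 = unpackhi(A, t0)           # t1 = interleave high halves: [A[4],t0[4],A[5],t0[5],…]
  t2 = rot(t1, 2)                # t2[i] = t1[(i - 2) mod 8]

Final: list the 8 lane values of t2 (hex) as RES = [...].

→ t0 |b1|18|ea|c6|c0|f2|c6|48|
→ t1 |b1|c0|ea|f2|c0|c6|c6|48|
→ t2 |c6|48|b1|c0|ea|f2|c0|c6|

RES = [ 0xc6  0x48  0xb1  0xc0  0xea  0xf2  0xc0  0xc6 ]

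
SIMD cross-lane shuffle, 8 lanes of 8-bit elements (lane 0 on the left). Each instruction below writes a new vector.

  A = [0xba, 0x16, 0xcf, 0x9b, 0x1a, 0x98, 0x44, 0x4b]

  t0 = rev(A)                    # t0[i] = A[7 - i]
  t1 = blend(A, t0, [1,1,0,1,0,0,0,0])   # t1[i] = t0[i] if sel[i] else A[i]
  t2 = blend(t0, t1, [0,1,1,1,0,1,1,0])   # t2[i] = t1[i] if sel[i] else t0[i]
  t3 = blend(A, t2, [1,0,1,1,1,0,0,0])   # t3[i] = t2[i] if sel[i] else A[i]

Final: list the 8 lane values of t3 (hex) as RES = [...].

  t0: 4b 44 98 1a 9b cf 16 ba
  t1: 4b 44 cf 1a 1a 98 44 4b
  t2: 4b 44 cf 1a 9b 98 44 ba
  t3: 4b 16 cf 1a 9b 98 44 4b

RES = [0x4b, 0x16, 0xcf, 0x1a, 0x9b, 0x98, 0x44, 0x4b]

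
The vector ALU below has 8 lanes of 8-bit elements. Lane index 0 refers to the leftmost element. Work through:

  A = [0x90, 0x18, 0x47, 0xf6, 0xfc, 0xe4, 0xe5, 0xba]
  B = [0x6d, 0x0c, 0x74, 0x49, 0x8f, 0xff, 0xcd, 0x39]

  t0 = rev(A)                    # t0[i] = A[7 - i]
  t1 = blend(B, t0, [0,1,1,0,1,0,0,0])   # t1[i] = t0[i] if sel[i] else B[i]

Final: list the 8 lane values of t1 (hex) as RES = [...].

RES = [ 0x6d  0xe5  0xe4  0x49  0xf6  0xff  0xcd  0x39 ]

→ t0 |ba|e5|e4|fc|f6|47|18|90|
→ t1 |6d|e5|e4|49|f6|ff|cd|39|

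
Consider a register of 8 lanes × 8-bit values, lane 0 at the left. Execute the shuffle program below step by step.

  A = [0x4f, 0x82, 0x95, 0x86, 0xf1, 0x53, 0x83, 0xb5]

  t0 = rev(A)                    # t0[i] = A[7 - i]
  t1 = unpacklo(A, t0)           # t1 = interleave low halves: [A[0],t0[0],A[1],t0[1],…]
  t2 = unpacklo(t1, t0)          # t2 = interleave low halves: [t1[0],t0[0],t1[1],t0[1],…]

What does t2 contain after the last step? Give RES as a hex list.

→ t0 |b5|83|53|f1|86|95|82|4f|
→ t1 |4f|b5|82|83|95|53|86|f1|
→ t2 |4f|b5|b5|83|82|53|83|f1|

RES = [0x4f, 0xb5, 0xb5, 0x83, 0x82, 0x53, 0x83, 0xf1]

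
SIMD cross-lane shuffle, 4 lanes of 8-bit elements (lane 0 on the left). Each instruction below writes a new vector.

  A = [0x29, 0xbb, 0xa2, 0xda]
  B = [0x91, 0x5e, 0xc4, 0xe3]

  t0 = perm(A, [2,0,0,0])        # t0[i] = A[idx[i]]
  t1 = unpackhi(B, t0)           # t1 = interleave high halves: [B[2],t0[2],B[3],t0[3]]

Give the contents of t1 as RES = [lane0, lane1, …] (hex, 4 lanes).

RES = [ 0xc4  0x29  0xe3  0x29 ]

  t0: a2 29 29 29
  t1: c4 29 e3 29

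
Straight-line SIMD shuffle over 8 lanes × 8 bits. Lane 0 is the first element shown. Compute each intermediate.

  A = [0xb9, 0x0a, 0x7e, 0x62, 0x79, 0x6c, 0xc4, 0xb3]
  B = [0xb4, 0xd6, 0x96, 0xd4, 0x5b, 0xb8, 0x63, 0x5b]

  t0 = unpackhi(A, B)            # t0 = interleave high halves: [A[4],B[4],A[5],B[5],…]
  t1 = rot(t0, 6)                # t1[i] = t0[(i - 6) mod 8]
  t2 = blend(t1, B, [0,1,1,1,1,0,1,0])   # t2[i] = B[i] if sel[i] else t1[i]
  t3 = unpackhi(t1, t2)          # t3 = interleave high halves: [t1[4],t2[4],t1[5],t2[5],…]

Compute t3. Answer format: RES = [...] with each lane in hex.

RES = [0xb3, 0x5b, 0x5b, 0x5b, 0x79, 0x63, 0x5b, 0x5b]

t0 = [0x79, 0x5b, 0x6c, 0xb8, 0xc4, 0x63, 0xb3, 0x5b]
t1 = [0x6c, 0xb8, 0xc4, 0x63, 0xb3, 0x5b, 0x79, 0x5b]
t2 = [0x6c, 0xd6, 0x96, 0xd4, 0x5b, 0x5b, 0x63, 0x5b]
t3 = [0xb3, 0x5b, 0x5b, 0x5b, 0x79, 0x63, 0x5b, 0x5b]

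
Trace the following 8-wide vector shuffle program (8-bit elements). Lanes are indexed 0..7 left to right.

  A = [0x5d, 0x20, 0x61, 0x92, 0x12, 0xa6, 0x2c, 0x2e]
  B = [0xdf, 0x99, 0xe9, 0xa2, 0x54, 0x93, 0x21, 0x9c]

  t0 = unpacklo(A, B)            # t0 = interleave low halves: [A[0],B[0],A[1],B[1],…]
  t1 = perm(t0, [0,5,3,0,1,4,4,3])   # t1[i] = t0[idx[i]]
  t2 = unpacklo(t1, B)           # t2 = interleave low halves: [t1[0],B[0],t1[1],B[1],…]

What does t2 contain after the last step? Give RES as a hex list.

RES = [0x5d, 0xdf, 0xe9, 0x99, 0x99, 0xe9, 0x5d, 0xa2]

→ t0 |5d|df|20|99|61|e9|92|a2|
→ t1 |5d|e9|99|5d|df|61|61|99|
→ t2 |5d|df|e9|99|99|e9|5d|a2|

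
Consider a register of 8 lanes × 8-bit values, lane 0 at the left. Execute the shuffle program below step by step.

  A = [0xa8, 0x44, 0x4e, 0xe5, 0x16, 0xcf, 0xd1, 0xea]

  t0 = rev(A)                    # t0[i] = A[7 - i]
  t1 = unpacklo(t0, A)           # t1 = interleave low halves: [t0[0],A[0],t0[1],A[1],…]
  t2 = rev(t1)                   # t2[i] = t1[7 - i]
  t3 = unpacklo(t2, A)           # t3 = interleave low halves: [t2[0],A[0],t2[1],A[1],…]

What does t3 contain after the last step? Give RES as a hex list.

t0 = [0xea, 0xd1, 0xcf, 0x16, 0xe5, 0x4e, 0x44, 0xa8]
t1 = [0xea, 0xa8, 0xd1, 0x44, 0xcf, 0x4e, 0x16, 0xe5]
t2 = [0xe5, 0x16, 0x4e, 0xcf, 0x44, 0xd1, 0xa8, 0xea]
t3 = [0xe5, 0xa8, 0x16, 0x44, 0x4e, 0x4e, 0xcf, 0xe5]

RES = [0xe5, 0xa8, 0x16, 0x44, 0x4e, 0x4e, 0xcf, 0xe5]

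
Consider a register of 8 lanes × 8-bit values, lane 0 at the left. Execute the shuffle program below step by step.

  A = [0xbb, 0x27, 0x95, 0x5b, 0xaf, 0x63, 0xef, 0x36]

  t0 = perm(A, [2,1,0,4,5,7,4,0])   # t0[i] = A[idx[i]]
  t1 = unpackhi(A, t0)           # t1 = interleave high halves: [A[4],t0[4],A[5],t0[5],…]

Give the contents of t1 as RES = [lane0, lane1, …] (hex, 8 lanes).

RES = [ 0xaf  0x63  0x63  0x36  0xef  0xaf  0x36  0xbb ]

→ t0 |95|27|bb|af|63|36|af|bb|
→ t1 |af|63|63|36|ef|af|36|bb|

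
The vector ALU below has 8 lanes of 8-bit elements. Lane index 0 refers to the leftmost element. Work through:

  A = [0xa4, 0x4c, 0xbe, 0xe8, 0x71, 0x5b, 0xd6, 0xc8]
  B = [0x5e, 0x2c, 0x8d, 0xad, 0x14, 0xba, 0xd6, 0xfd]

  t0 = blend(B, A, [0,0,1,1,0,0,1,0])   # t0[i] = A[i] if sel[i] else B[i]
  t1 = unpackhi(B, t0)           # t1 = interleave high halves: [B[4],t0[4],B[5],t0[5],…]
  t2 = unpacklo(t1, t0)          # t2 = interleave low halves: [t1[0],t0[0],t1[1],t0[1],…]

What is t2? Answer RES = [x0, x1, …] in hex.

→ t0 |5e|2c|be|e8|14|ba|d6|fd|
→ t1 |14|14|ba|ba|d6|d6|fd|fd|
→ t2 |14|5e|14|2c|ba|be|ba|e8|

RES = [ 0x14  0x5e  0x14  0x2c  0xba  0xbe  0xba  0xe8 ]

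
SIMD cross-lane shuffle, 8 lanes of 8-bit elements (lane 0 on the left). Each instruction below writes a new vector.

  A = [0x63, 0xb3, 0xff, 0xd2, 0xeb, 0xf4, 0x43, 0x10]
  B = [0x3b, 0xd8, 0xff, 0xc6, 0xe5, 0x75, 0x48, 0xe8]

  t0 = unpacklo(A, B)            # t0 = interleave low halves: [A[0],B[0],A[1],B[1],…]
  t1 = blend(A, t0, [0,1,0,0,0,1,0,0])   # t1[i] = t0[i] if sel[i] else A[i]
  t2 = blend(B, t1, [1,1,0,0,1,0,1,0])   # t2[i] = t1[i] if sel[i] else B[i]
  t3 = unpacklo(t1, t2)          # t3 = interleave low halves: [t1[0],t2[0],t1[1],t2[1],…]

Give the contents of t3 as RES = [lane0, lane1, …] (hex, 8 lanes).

RES = [0x63, 0x63, 0x3b, 0x3b, 0xff, 0xff, 0xd2, 0xc6]

  t0: 63 3b b3 d8 ff ff d2 c6
  t1: 63 3b ff d2 eb ff 43 10
  t2: 63 3b ff c6 eb 75 43 e8
  t3: 63 63 3b 3b ff ff d2 c6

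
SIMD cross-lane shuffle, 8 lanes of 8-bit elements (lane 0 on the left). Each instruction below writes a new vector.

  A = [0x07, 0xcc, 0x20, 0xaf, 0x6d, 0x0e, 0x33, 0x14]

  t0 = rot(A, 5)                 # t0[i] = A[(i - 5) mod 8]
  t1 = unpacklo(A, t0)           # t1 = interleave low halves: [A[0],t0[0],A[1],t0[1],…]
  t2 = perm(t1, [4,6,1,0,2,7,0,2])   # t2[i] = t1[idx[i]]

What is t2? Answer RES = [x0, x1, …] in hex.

RES = [0x20, 0xaf, 0xaf, 0x07, 0xcc, 0x33, 0x07, 0xcc]

  t0: af 6d 0e 33 14 07 cc 20
  t1: 07 af cc 6d 20 0e af 33
  t2: 20 af af 07 cc 33 07 cc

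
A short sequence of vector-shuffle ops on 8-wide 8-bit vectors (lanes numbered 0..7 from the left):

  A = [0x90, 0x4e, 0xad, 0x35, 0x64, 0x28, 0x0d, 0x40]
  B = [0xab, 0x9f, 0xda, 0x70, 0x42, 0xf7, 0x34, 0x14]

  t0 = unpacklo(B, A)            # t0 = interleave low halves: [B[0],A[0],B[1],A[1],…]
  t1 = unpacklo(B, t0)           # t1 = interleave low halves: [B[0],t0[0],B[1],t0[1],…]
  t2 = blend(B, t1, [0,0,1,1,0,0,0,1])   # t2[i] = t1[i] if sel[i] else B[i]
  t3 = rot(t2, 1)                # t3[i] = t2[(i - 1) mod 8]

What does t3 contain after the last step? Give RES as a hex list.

RES = [0x4e, 0xab, 0x9f, 0x9f, 0x90, 0x42, 0xf7, 0x34]

t0 = [0xab, 0x90, 0x9f, 0x4e, 0xda, 0xad, 0x70, 0x35]
t1 = [0xab, 0xab, 0x9f, 0x90, 0xda, 0x9f, 0x70, 0x4e]
t2 = [0xab, 0x9f, 0x9f, 0x90, 0x42, 0xf7, 0x34, 0x4e]
t3 = [0x4e, 0xab, 0x9f, 0x9f, 0x90, 0x42, 0xf7, 0x34]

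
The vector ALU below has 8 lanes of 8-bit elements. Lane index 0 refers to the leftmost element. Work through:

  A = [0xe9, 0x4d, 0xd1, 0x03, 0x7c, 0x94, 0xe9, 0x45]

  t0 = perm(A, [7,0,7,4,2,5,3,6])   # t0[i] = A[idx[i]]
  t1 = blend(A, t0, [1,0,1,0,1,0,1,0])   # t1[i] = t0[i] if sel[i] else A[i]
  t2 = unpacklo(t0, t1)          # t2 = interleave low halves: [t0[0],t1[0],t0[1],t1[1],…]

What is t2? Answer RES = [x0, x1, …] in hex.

→ t0 |45|e9|45|7c|d1|94|03|e9|
→ t1 |45|4d|45|03|d1|94|03|45|
→ t2 |45|45|e9|4d|45|45|7c|03|

RES = [ 0x45  0x45  0xe9  0x4d  0x45  0x45  0x7c  0x03 ]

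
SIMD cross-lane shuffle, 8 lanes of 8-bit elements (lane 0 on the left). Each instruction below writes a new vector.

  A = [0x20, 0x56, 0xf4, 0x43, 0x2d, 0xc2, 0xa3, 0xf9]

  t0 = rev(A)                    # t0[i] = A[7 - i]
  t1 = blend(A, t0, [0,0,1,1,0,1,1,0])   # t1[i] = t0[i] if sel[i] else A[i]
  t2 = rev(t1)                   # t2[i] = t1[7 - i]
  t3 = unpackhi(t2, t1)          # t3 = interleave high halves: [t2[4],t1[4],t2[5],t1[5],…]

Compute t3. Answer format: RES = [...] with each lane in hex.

RES = [0x2d, 0x2d, 0xc2, 0xf4, 0x56, 0x56, 0x20, 0xf9]

  t0: f9 a3 c2 2d 43 f4 56 20
  t1: 20 56 c2 2d 2d f4 56 f9
  t2: f9 56 f4 2d 2d c2 56 20
  t3: 2d 2d c2 f4 56 56 20 f9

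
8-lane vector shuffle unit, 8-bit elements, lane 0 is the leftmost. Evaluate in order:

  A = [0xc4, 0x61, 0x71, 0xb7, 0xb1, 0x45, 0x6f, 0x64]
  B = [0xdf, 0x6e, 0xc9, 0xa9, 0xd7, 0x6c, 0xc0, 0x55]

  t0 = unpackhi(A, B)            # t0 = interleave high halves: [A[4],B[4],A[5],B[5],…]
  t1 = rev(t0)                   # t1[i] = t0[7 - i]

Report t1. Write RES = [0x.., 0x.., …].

RES = [0x55, 0x64, 0xc0, 0x6f, 0x6c, 0x45, 0xd7, 0xb1]

t0 = [0xb1, 0xd7, 0x45, 0x6c, 0x6f, 0xc0, 0x64, 0x55]
t1 = [0x55, 0x64, 0xc0, 0x6f, 0x6c, 0x45, 0xd7, 0xb1]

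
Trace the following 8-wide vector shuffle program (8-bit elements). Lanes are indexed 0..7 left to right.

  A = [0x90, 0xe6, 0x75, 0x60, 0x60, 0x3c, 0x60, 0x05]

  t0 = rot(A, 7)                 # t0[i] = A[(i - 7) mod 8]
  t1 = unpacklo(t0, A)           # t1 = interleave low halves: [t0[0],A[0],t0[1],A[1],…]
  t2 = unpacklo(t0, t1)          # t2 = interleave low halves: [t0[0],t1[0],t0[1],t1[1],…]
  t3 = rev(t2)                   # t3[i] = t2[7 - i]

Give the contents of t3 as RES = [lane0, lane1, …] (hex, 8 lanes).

RES = [0xe6, 0x60, 0x75, 0x60, 0x90, 0x75, 0xe6, 0xe6]

t0 = [0xe6, 0x75, 0x60, 0x60, 0x3c, 0x60, 0x05, 0x90]
t1 = [0xe6, 0x90, 0x75, 0xe6, 0x60, 0x75, 0x60, 0x60]
t2 = [0xe6, 0xe6, 0x75, 0x90, 0x60, 0x75, 0x60, 0xe6]
t3 = [0xe6, 0x60, 0x75, 0x60, 0x90, 0x75, 0xe6, 0xe6]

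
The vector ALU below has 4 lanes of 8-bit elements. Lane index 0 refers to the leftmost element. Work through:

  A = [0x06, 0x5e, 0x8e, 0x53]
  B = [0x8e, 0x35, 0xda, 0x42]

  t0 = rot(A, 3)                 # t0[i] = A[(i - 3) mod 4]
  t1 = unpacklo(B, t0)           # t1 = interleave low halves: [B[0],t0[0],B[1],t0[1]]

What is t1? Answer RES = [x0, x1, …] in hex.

  t0: 5e 8e 53 06
  t1: 8e 5e 35 8e

RES = [0x8e, 0x5e, 0x35, 0x8e]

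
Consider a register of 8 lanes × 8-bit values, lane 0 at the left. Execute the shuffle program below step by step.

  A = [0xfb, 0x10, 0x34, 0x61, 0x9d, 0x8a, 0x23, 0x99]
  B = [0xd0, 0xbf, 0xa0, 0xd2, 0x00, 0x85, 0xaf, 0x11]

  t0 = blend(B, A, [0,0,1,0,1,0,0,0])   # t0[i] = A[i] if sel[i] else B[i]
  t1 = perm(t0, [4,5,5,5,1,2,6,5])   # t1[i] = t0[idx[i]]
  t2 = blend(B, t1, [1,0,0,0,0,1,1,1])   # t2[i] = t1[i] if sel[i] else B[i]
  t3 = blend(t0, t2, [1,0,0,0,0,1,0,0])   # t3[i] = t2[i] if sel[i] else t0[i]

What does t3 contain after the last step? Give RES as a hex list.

  t0: d0 bf 34 d2 9d 85 af 11
  t1: 9d 85 85 85 bf 34 af 85
  t2: 9d bf a0 d2 00 34 af 85
  t3: 9d bf 34 d2 9d 34 af 11

RES = [ 0x9d  0xbf  0x34  0xd2  0x9d  0x34  0xaf  0x11 ]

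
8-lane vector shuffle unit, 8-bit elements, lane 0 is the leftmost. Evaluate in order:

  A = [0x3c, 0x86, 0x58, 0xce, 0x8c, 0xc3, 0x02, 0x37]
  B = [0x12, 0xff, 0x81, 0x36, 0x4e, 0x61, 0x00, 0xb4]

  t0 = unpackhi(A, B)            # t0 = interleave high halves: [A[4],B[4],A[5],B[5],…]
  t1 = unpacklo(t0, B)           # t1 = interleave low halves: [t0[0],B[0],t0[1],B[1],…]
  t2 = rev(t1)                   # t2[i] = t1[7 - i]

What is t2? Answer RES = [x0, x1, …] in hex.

  t0: 8c 4e c3 61 02 00 37 b4
  t1: 8c 12 4e ff c3 81 61 36
  t2: 36 61 81 c3 ff 4e 12 8c

RES = [ 0x36  0x61  0x81  0xc3  0xff  0x4e  0x12  0x8c ]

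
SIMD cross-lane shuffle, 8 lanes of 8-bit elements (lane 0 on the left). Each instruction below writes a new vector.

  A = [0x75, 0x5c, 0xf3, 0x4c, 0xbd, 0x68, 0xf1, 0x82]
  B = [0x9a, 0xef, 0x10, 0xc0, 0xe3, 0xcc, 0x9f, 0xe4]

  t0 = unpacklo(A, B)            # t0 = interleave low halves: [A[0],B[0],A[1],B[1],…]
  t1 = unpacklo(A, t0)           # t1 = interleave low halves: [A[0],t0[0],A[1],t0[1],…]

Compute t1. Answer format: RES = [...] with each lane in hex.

RES = [ 0x75  0x75  0x5c  0x9a  0xf3  0x5c  0x4c  0xef ]

  t0: 75 9a 5c ef f3 10 4c c0
  t1: 75 75 5c 9a f3 5c 4c ef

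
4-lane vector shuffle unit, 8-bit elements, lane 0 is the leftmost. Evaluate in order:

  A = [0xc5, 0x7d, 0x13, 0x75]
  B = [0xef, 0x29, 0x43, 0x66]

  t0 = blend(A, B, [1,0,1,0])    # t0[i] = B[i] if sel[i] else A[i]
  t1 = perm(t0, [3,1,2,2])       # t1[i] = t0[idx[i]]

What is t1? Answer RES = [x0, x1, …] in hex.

RES = [ 0x75  0x7d  0x43  0x43 ]

  t0: ef 7d 43 75
  t1: 75 7d 43 43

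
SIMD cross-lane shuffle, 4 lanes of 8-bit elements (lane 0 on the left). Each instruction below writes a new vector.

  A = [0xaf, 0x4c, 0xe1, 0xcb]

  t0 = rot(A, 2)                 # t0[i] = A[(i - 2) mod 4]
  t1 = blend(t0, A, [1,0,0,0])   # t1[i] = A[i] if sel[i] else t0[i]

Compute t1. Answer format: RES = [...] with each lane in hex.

  t0: e1 cb af 4c
  t1: af cb af 4c

RES = [0xaf, 0xcb, 0xaf, 0x4c]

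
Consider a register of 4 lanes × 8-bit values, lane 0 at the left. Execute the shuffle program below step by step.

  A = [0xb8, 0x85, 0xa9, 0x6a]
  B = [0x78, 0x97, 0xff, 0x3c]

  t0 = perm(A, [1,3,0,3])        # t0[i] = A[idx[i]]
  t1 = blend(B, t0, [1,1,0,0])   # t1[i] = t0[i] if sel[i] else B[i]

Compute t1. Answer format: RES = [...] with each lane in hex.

RES = [0x85, 0x6a, 0xff, 0x3c]

  t0: 85 6a b8 6a
  t1: 85 6a ff 3c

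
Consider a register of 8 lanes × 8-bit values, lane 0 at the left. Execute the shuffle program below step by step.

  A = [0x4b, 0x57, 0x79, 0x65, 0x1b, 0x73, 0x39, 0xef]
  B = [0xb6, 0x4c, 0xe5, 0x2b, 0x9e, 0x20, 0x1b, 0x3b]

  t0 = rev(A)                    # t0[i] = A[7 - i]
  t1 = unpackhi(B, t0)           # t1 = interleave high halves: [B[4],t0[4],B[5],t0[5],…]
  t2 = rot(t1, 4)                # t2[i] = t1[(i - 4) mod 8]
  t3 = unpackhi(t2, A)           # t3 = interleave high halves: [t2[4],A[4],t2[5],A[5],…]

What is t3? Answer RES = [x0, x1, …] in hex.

→ t0 |ef|39|73|1b|65|79|57|4b|
→ t1 |9e|65|20|79|1b|57|3b|4b|
→ t2 |1b|57|3b|4b|9e|65|20|79|
→ t3 |9e|1b|65|73|20|39|79|ef|

RES = [0x9e, 0x1b, 0x65, 0x73, 0x20, 0x39, 0x79, 0xef]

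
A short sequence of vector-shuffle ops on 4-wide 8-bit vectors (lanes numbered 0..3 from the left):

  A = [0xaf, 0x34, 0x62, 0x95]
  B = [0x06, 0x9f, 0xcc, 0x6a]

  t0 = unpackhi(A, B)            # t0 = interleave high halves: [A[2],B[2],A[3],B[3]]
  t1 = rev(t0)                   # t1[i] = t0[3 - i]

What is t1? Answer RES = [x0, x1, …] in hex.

  t0: 62 cc 95 6a
  t1: 6a 95 cc 62

RES = [ 0x6a  0x95  0xcc  0x62 ]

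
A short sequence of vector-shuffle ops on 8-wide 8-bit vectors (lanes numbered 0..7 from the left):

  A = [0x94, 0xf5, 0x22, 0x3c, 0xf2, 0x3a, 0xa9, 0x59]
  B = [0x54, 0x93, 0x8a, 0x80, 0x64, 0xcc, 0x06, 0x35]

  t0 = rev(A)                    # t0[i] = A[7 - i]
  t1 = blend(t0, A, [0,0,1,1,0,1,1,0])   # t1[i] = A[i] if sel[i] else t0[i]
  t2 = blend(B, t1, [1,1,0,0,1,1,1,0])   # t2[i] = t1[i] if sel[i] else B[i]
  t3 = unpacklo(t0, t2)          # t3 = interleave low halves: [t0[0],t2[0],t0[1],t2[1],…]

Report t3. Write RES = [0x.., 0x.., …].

RES = [0x59, 0x59, 0xa9, 0xa9, 0x3a, 0x8a, 0xf2, 0x80]

→ t0 |59|a9|3a|f2|3c|22|f5|94|
→ t1 |59|a9|22|3c|3c|3a|a9|94|
→ t2 |59|a9|8a|80|3c|3a|a9|35|
→ t3 |59|59|a9|a9|3a|8a|f2|80|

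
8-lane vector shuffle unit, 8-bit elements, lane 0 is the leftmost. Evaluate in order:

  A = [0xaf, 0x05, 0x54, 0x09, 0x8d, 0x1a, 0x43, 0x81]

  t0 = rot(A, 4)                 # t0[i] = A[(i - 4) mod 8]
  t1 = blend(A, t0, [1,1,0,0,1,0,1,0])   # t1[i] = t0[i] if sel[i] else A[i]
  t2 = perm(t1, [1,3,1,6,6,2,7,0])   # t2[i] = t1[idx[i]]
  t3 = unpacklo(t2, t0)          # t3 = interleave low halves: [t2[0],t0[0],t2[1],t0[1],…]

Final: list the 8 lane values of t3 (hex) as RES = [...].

  t0: 8d 1a 43 81 af 05 54 09
  t1: 8d 1a 54 09 af 1a 54 81
  t2: 1a 09 1a 54 54 54 81 8d
  t3: 1a 8d 09 1a 1a 43 54 81

RES = [ 0x1a  0x8d  0x09  0x1a  0x1a  0x43  0x54  0x81 ]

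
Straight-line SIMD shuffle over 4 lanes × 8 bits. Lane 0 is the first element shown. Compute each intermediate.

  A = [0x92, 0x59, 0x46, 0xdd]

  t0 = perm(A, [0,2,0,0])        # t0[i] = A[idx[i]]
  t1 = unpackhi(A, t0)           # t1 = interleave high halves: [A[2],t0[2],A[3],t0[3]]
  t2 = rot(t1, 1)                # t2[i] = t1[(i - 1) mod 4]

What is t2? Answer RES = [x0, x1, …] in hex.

RES = [0x92, 0x46, 0x92, 0xdd]

  t0: 92 46 92 92
  t1: 46 92 dd 92
  t2: 92 46 92 dd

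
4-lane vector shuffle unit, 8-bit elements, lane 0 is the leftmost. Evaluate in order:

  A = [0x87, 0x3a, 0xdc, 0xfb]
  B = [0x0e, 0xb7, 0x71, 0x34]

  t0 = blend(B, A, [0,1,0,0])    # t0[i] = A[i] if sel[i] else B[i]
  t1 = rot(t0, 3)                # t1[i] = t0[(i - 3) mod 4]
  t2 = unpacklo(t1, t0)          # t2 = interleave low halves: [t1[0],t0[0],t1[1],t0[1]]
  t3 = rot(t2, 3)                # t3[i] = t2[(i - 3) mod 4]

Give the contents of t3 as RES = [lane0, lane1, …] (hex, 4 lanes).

  t0: 0e 3a 71 34
  t1: 3a 71 34 0e
  t2: 3a 0e 71 3a
  t3: 0e 71 3a 3a

RES = [ 0x0e  0x71  0x3a  0x3a ]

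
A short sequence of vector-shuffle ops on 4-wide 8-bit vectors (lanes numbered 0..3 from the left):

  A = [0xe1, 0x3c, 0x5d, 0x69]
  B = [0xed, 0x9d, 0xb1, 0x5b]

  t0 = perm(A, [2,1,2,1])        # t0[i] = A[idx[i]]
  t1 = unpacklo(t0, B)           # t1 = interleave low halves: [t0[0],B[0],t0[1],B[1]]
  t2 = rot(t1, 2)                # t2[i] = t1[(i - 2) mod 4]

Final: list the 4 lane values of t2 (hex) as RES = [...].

RES = [ 0x3c  0x9d  0x5d  0xed ]

→ t0 |5d|3c|5d|3c|
→ t1 |5d|ed|3c|9d|
→ t2 |3c|9d|5d|ed|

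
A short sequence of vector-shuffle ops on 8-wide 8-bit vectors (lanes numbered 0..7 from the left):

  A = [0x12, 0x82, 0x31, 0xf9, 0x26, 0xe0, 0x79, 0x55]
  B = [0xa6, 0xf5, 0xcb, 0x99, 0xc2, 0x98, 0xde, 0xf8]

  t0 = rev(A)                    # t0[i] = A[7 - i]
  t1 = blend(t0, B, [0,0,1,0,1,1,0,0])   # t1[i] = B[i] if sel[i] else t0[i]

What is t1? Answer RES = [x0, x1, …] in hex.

→ t0 |55|79|e0|26|f9|31|82|12|
→ t1 |55|79|cb|26|c2|98|82|12|

RES = [0x55, 0x79, 0xcb, 0x26, 0xc2, 0x98, 0x82, 0x12]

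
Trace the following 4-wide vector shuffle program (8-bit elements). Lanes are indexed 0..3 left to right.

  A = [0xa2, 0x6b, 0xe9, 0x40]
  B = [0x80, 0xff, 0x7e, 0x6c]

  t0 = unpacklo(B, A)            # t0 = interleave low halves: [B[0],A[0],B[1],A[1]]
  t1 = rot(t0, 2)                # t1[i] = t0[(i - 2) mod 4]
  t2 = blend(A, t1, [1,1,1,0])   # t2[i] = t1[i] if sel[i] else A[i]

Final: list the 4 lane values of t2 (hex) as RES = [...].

t0 = [0x80, 0xa2, 0xff, 0x6b]
t1 = [0xff, 0x6b, 0x80, 0xa2]
t2 = [0xff, 0x6b, 0x80, 0x40]

RES = [0xff, 0x6b, 0x80, 0x40]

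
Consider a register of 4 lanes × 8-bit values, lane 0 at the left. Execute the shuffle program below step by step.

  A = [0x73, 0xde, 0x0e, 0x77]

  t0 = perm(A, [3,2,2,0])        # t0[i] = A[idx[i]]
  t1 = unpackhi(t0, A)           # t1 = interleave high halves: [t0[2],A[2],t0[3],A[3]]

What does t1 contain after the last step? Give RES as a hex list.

RES = [0x0e, 0x0e, 0x73, 0x77]

→ t0 |77|0e|0e|73|
→ t1 |0e|0e|73|77|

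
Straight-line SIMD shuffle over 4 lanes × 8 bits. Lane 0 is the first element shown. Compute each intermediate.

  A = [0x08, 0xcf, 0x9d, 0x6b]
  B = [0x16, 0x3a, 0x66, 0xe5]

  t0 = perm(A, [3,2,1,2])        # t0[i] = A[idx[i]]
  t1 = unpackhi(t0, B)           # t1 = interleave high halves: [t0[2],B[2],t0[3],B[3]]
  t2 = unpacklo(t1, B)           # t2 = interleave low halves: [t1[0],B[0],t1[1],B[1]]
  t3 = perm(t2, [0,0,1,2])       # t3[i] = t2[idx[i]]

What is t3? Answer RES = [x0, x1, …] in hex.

  t0: 6b 9d cf 9d
  t1: cf 66 9d e5
  t2: cf 16 66 3a
  t3: cf cf 16 66

RES = [ 0xcf  0xcf  0x16  0x66 ]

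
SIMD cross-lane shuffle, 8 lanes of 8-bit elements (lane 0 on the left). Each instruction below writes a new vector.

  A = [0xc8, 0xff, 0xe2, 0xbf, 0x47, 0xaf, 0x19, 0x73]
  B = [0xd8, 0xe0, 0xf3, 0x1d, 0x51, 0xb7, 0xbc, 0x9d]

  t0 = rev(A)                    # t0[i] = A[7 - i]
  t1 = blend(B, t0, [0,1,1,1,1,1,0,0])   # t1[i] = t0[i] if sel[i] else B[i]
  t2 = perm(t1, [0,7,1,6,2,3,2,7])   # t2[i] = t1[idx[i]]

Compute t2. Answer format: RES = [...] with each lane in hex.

t0 = [0x73, 0x19, 0xaf, 0x47, 0xbf, 0xe2, 0xff, 0xc8]
t1 = [0xd8, 0x19, 0xaf, 0x47, 0xbf, 0xe2, 0xbc, 0x9d]
t2 = [0xd8, 0x9d, 0x19, 0xbc, 0xaf, 0x47, 0xaf, 0x9d]

RES = [0xd8, 0x9d, 0x19, 0xbc, 0xaf, 0x47, 0xaf, 0x9d]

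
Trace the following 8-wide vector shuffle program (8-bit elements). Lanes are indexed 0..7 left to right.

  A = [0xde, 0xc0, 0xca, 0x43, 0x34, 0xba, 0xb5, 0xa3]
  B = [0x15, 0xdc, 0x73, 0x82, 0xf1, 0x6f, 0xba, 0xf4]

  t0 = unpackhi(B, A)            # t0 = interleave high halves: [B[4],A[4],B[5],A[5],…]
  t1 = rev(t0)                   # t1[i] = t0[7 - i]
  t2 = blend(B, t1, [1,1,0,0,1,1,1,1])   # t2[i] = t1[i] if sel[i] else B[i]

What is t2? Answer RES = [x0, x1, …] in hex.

RES = [ 0xa3  0xf4  0x73  0x82  0xba  0x6f  0x34  0xf1 ]

  t0: f1 34 6f ba ba b5 f4 a3
  t1: a3 f4 b5 ba ba 6f 34 f1
  t2: a3 f4 73 82 ba 6f 34 f1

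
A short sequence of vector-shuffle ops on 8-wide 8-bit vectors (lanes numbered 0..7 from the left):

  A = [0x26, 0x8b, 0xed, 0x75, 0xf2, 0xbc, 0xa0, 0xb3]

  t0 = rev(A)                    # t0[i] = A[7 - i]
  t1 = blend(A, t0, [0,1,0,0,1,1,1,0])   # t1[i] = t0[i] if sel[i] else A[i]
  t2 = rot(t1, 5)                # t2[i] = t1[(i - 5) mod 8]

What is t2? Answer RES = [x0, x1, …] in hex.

RES = [0x75, 0x75, 0xed, 0x8b, 0xb3, 0x26, 0xa0, 0xed]

→ t0 |b3|a0|bc|f2|75|ed|8b|26|
→ t1 |26|a0|ed|75|75|ed|8b|b3|
→ t2 |75|75|ed|8b|b3|26|a0|ed|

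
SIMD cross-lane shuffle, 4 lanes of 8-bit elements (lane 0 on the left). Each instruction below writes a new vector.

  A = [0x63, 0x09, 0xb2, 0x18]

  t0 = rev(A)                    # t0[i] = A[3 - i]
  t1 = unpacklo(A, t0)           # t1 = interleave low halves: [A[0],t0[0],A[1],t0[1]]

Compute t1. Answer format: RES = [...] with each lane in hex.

RES = [ 0x63  0x18  0x09  0xb2 ]

→ t0 |18|b2|09|63|
→ t1 |63|18|09|b2|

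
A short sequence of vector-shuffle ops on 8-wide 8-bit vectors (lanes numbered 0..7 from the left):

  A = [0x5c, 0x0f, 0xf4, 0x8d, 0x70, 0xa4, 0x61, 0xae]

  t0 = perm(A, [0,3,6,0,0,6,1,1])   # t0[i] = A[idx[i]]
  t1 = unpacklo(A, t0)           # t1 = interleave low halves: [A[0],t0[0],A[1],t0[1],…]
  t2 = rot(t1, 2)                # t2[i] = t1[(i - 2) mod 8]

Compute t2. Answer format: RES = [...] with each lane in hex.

t0 = [0x5c, 0x8d, 0x61, 0x5c, 0x5c, 0x61, 0x0f, 0x0f]
t1 = [0x5c, 0x5c, 0x0f, 0x8d, 0xf4, 0x61, 0x8d, 0x5c]
t2 = [0x8d, 0x5c, 0x5c, 0x5c, 0x0f, 0x8d, 0xf4, 0x61]

RES = [0x8d, 0x5c, 0x5c, 0x5c, 0x0f, 0x8d, 0xf4, 0x61]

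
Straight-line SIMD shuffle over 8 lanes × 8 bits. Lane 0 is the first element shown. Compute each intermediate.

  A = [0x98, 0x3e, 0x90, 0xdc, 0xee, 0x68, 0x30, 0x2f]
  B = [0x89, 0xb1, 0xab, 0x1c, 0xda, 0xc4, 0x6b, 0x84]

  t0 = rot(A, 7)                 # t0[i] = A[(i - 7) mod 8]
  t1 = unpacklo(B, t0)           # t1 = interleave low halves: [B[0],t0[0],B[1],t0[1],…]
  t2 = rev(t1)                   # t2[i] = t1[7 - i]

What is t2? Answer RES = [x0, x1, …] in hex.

  t0: 3e 90 dc ee 68 30 2f 98
  t1: 89 3e b1 90 ab dc 1c ee
  t2: ee 1c dc ab 90 b1 3e 89

RES = [ 0xee  0x1c  0xdc  0xab  0x90  0xb1  0x3e  0x89 ]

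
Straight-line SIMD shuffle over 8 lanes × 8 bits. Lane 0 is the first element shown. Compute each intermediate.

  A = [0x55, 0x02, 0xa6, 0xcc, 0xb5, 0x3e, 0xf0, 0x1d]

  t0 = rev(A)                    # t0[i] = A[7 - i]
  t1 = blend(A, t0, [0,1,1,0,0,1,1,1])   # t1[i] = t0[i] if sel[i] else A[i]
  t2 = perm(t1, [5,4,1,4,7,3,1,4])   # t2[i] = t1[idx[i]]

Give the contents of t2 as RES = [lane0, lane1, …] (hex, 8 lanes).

RES = [ 0xa6  0xb5  0xf0  0xb5  0x55  0xcc  0xf0  0xb5 ]

→ t0 |1d|f0|3e|b5|cc|a6|02|55|
→ t1 |55|f0|3e|cc|b5|a6|02|55|
→ t2 |a6|b5|f0|b5|55|cc|f0|b5|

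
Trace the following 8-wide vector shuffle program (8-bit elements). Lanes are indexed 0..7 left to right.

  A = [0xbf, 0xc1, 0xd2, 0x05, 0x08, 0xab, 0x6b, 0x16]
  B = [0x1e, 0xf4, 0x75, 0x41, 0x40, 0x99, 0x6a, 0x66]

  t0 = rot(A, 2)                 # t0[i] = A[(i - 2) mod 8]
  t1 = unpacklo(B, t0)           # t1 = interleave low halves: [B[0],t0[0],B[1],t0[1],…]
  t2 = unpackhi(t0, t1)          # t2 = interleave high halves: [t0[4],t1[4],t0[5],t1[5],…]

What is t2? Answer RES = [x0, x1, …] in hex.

→ t0 |6b|16|bf|c1|d2|05|08|ab|
→ t1 |1e|6b|f4|16|75|bf|41|c1|
→ t2 |d2|75|05|bf|08|41|ab|c1|

RES = [0xd2, 0x75, 0x05, 0xbf, 0x08, 0x41, 0xab, 0xc1]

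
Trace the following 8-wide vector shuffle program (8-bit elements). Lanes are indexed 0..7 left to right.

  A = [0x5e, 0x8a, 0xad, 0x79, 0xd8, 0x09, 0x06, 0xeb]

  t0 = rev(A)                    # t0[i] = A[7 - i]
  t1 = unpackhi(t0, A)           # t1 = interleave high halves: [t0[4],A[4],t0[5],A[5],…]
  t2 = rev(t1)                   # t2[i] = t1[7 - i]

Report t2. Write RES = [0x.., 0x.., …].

RES = [0xeb, 0x5e, 0x06, 0x8a, 0x09, 0xad, 0xd8, 0x79]

  t0: eb 06 09 d8 79 ad 8a 5e
  t1: 79 d8 ad 09 8a 06 5e eb
  t2: eb 5e 06 8a 09 ad d8 79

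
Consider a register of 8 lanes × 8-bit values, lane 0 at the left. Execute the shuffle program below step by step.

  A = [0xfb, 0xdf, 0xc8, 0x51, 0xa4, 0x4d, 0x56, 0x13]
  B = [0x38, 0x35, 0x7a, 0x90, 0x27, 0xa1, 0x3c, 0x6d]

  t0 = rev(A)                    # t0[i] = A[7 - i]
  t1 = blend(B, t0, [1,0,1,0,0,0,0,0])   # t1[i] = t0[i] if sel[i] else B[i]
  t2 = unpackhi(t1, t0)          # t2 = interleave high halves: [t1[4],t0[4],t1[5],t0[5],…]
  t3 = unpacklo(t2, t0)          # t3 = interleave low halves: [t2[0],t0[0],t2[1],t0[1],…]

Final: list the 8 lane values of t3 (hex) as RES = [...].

RES = [0x27, 0x13, 0x51, 0x56, 0xa1, 0x4d, 0xc8, 0xa4]

→ t0 |13|56|4d|a4|51|c8|df|fb|
→ t1 |13|35|4d|90|27|a1|3c|6d|
→ t2 |27|51|a1|c8|3c|df|6d|fb|
→ t3 |27|13|51|56|a1|4d|c8|a4|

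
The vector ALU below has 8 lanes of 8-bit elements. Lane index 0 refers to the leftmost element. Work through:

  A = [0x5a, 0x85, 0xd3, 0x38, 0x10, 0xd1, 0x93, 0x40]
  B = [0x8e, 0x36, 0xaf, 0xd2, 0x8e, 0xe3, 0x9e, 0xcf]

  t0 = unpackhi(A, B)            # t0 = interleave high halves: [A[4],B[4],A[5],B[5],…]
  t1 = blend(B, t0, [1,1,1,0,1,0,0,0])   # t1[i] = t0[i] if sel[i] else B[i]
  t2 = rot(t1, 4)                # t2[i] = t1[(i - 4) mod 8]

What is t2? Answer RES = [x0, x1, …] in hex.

RES = [ 0x93  0xe3  0x9e  0xcf  0x10  0x8e  0xd1  0xd2 ]

→ t0 |10|8e|d1|e3|93|9e|40|cf|
→ t1 |10|8e|d1|d2|93|e3|9e|cf|
→ t2 |93|e3|9e|cf|10|8e|d1|d2|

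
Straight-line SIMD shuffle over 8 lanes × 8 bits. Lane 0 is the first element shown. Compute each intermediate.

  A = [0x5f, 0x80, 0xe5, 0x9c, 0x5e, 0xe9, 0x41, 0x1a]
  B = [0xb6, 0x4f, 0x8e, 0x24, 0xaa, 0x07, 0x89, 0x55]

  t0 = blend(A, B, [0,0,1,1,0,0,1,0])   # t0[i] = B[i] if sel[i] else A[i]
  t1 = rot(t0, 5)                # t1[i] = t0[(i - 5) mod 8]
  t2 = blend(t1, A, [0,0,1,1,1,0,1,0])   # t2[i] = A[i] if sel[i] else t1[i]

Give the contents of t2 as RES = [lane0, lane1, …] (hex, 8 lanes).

→ t0 |5f|80|8e|24|5e|e9|89|1a|
→ t1 |24|5e|e9|89|1a|5f|80|8e|
→ t2 |24|5e|e5|9c|5e|5f|41|8e|

RES = [ 0x24  0x5e  0xe5  0x9c  0x5e  0x5f  0x41  0x8e ]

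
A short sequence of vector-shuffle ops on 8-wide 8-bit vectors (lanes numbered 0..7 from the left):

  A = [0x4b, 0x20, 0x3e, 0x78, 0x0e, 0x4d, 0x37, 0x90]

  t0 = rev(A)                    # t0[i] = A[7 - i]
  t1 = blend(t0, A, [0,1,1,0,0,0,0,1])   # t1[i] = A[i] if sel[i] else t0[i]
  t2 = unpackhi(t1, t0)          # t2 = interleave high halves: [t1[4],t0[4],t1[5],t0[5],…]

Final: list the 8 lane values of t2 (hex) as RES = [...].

→ t0 |90|37|4d|0e|78|3e|20|4b|
→ t1 |90|20|3e|0e|78|3e|20|90|
→ t2 |78|78|3e|3e|20|20|90|4b|

RES = [ 0x78  0x78  0x3e  0x3e  0x20  0x20  0x90  0x4b ]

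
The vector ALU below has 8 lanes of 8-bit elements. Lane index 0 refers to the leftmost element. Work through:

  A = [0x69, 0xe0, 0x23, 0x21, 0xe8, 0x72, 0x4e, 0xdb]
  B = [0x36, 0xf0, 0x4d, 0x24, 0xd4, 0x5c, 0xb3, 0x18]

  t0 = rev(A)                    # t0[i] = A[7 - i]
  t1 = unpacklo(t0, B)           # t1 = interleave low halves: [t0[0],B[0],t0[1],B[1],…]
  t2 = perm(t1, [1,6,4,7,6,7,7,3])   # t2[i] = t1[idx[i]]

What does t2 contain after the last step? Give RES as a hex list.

  t0: db 4e 72 e8 21 23 e0 69
  t1: db 36 4e f0 72 4d e8 24
  t2: 36 e8 72 24 e8 24 24 f0

RES = [ 0x36  0xe8  0x72  0x24  0xe8  0x24  0x24  0xf0 ]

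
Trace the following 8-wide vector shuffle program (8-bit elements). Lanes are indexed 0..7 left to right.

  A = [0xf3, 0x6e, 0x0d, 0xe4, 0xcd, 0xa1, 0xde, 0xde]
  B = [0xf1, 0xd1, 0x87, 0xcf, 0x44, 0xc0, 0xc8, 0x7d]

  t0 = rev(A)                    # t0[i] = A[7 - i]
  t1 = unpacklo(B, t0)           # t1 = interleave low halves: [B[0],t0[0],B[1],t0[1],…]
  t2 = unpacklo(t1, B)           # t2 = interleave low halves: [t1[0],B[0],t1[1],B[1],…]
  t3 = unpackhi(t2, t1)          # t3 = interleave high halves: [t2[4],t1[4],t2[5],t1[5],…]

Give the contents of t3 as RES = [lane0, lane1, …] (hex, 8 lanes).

RES = [0xd1, 0x87, 0x87, 0xa1, 0xde, 0xcf, 0xcf, 0xcd]

t0 = [0xde, 0xde, 0xa1, 0xcd, 0xe4, 0x0d, 0x6e, 0xf3]
t1 = [0xf1, 0xde, 0xd1, 0xde, 0x87, 0xa1, 0xcf, 0xcd]
t2 = [0xf1, 0xf1, 0xde, 0xd1, 0xd1, 0x87, 0xde, 0xcf]
t3 = [0xd1, 0x87, 0x87, 0xa1, 0xde, 0xcf, 0xcf, 0xcd]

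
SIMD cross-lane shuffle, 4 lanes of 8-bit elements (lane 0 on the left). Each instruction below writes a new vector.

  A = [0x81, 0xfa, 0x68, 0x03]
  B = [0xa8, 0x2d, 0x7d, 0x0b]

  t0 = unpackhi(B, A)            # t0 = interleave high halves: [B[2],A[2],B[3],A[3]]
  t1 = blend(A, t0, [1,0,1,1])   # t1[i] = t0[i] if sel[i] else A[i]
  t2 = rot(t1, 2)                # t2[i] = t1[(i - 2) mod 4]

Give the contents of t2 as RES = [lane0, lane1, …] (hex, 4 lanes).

  t0: 7d 68 0b 03
  t1: 7d fa 0b 03
  t2: 0b 03 7d fa

RES = [ 0x0b  0x03  0x7d  0xfa ]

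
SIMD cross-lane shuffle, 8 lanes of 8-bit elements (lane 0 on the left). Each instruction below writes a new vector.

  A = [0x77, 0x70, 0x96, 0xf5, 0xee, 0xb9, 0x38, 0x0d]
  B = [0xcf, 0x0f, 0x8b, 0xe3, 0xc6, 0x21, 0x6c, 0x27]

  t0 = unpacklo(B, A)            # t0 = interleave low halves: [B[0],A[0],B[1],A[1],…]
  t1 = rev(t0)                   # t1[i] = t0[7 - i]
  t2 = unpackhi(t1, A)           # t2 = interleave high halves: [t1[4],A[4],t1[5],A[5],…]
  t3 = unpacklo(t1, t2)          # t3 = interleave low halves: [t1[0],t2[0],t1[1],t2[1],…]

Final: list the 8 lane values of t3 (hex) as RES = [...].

RES = [ 0xf5  0x70  0xe3  0xee  0x96  0x0f  0x8b  0xb9 ]

  t0: cf 77 0f 70 8b 96 e3 f5
  t1: f5 e3 96 8b 70 0f 77 cf
  t2: 70 ee 0f b9 77 38 cf 0d
  t3: f5 70 e3 ee 96 0f 8b b9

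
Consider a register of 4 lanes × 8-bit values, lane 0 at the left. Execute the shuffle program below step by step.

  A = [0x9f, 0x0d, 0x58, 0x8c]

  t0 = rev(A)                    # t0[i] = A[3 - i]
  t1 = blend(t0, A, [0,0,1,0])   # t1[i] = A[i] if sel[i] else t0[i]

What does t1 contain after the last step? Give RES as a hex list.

RES = [0x8c, 0x58, 0x58, 0x9f]

  t0: 8c 58 0d 9f
  t1: 8c 58 58 9f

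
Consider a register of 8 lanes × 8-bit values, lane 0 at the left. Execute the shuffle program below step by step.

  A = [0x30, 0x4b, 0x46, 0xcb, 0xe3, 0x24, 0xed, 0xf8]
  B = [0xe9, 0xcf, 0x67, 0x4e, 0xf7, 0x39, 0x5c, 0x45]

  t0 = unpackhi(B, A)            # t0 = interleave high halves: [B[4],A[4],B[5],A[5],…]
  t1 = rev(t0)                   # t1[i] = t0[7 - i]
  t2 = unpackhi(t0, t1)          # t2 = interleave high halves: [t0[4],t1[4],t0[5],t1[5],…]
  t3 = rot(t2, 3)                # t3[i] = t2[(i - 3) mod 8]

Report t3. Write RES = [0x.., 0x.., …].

  t0: f7 e3 39 24 5c ed 45 f8
  t1: f8 45 ed 5c 24 39 e3 f7
  t2: 5c 24 ed 39 45 e3 f8 f7
  t3: e3 f8 f7 5c 24 ed 39 45

RES = [0xe3, 0xf8, 0xf7, 0x5c, 0x24, 0xed, 0x39, 0x45]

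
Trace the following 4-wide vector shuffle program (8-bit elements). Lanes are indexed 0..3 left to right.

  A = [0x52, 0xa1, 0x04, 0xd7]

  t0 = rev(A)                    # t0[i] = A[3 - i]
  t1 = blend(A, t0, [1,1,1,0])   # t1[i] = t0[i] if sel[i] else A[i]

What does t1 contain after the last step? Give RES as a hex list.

→ t0 |d7|04|a1|52|
→ t1 |d7|04|a1|d7|

RES = [ 0xd7  0x04  0xa1  0xd7 ]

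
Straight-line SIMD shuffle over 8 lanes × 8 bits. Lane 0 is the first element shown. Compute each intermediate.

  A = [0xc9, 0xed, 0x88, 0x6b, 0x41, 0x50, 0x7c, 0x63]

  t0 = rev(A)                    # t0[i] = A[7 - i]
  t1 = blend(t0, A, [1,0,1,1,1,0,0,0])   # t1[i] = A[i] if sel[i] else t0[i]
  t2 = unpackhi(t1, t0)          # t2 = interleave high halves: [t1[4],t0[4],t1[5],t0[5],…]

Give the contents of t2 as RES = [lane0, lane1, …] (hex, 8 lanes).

RES = [0x41, 0x6b, 0x88, 0x88, 0xed, 0xed, 0xc9, 0xc9]

→ t0 |63|7c|50|41|6b|88|ed|c9|
→ t1 |c9|7c|88|6b|41|88|ed|c9|
→ t2 |41|6b|88|88|ed|ed|c9|c9|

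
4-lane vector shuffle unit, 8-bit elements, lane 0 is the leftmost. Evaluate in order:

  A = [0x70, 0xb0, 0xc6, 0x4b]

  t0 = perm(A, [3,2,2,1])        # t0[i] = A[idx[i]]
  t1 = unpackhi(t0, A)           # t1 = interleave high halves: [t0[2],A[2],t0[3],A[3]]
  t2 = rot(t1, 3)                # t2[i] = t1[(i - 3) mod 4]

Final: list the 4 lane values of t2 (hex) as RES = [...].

t0 = [0x4b, 0xc6, 0xc6, 0xb0]
t1 = [0xc6, 0xc6, 0xb0, 0x4b]
t2 = [0xc6, 0xb0, 0x4b, 0xc6]

RES = [0xc6, 0xb0, 0x4b, 0xc6]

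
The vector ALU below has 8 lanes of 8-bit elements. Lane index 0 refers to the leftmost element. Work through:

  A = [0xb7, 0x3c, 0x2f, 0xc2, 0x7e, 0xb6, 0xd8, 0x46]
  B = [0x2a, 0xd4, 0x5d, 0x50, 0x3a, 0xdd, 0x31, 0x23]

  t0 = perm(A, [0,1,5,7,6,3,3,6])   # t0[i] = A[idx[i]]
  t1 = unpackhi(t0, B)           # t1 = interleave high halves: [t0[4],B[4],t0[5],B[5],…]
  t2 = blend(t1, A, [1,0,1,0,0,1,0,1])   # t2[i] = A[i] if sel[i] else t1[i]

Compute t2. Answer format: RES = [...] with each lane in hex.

t0 = [0xb7, 0x3c, 0xb6, 0x46, 0xd8, 0xc2, 0xc2, 0xd8]
t1 = [0xd8, 0x3a, 0xc2, 0xdd, 0xc2, 0x31, 0xd8, 0x23]
t2 = [0xb7, 0x3a, 0x2f, 0xdd, 0xc2, 0xb6, 0xd8, 0x46]

RES = [ 0xb7  0x3a  0x2f  0xdd  0xc2  0xb6  0xd8  0x46 ]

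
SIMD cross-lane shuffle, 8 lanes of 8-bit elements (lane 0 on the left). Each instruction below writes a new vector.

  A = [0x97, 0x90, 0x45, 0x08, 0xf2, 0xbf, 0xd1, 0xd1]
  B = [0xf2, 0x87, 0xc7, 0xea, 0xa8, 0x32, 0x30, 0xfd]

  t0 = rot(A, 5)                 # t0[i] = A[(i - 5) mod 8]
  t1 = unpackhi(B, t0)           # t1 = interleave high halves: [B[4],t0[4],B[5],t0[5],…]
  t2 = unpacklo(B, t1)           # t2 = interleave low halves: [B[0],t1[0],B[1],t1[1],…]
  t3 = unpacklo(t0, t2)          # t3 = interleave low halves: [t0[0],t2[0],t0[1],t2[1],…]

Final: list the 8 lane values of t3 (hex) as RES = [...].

RES = [0x08, 0xf2, 0xf2, 0xa8, 0xbf, 0x87, 0xd1, 0xd1]

t0 = [0x08, 0xf2, 0xbf, 0xd1, 0xd1, 0x97, 0x90, 0x45]
t1 = [0xa8, 0xd1, 0x32, 0x97, 0x30, 0x90, 0xfd, 0x45]
t2 = [0xf2, 0xa8, 0x87, 0xd1, 0xc7, 0x32, 0xea, 0x97]
t3 = [0x08, 0xf2, 0xf2, 0xa8, 0xbf, 0x87, 0xd1, 0xd1]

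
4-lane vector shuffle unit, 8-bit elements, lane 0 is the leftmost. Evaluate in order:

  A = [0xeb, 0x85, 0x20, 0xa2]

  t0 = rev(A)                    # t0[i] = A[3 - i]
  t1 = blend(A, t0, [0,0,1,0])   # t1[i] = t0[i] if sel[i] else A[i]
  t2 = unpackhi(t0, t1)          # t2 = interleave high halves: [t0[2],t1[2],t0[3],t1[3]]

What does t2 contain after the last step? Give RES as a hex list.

RES = [0x85, 0x85, 0xeb, 0xa2]

t0 = [0xa2, 0x20, 0x85, 0xeb]
t1 = [0xeb, 0x85, 0x85, 0xa2]
t2 = [0x85, 0x85, 0xeb, 0xa2]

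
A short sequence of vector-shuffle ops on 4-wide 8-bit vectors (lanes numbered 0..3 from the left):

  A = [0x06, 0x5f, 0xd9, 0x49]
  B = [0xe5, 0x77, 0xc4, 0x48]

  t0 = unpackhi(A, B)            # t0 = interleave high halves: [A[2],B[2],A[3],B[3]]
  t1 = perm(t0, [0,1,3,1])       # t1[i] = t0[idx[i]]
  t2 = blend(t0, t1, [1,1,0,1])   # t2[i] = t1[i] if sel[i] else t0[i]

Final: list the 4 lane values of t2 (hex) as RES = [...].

RES = [0xd9, 0xc4, 0x49, 0xc4]

→ t0 |d9|c4|49|48|
→ t1 |d9|c4|48|c4|
→ t2 |d9|c4|49|c4|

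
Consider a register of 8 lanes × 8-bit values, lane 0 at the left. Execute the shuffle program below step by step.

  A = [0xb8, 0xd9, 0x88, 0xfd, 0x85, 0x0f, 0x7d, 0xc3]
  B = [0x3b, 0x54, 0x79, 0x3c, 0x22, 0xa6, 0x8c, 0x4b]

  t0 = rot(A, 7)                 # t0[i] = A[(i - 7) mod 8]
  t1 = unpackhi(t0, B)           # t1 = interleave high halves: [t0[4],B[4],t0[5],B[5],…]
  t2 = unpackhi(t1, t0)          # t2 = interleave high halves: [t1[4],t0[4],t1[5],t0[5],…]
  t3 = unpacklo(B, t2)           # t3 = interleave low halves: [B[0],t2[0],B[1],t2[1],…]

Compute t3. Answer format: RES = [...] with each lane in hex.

  t0: d9 88 fd 85 0f 7d c3 b8
  t1: 0f 22 7d a6 c3 8c b8 4b
  t2: c3 0f 8c 7d b8 c3 4b b8
  t3: 3b c3 54 0f 79 8c 3c 7d

RES = [ 0x3b  0xc3  0x54  0x0f  0x79  0x8c  0x3c  0x7d ]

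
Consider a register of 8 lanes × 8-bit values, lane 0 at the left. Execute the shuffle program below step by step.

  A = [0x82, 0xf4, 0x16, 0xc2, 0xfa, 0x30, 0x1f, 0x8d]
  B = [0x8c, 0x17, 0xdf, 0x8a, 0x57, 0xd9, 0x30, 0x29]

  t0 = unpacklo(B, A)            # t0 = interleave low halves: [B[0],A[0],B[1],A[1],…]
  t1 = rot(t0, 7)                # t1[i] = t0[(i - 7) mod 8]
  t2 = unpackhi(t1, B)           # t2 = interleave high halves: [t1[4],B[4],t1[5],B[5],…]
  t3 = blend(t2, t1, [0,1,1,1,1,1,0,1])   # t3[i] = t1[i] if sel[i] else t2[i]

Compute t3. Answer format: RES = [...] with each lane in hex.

→ t0 |8c|82|17|f4|df|16|8a|c2|
→ t1 |82|17|f4|df|16|8a|c2|8c|
→ t2 |16|57|8a|d9|c2|30|8c|29|
→ t3 |16|17|f4|df|16|8a|8c|8c|

RES = [ 0x16  0x17  0xf4  0xdf  0x16  0x8a  0x8c  0x8c ]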